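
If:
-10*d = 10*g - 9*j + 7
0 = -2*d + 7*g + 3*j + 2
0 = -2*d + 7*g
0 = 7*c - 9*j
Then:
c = -6/7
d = -91/90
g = -13/45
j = -2/3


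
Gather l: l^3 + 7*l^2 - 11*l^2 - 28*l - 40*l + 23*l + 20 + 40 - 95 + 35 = l^3 - 4*l^2 - 45*l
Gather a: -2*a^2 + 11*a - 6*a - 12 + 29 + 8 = -2*a^2 + 5*a + 25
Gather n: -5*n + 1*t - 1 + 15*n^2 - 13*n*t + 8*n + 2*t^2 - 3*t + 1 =15*n^2 + n*(3 - 13*t) + 2*t^2 - 2*t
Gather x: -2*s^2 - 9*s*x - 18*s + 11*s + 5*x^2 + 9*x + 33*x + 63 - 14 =-2*s^2 - 7*s + 5*x^2 + x*(42 - 9*s) + 49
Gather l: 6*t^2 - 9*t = 6*t^2 - 9*t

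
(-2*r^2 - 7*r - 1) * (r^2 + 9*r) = -2*r^4 - 25*r^3 - 64*r^2 - 9*r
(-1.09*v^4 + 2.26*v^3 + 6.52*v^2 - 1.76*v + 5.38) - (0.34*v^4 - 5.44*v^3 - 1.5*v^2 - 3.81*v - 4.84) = -1.43*v^4 + 7.7*v^3 + 8.02*v^2 + 2.05*v + 10.22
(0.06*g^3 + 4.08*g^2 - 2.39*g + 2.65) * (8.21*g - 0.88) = 0.4926*g^4 + 33.444*g^3 - 23.2123*g^2 + 23.8597*g - 2.332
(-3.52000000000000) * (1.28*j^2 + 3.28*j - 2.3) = -4.5056*j^2 - 11.5456*j + 8.096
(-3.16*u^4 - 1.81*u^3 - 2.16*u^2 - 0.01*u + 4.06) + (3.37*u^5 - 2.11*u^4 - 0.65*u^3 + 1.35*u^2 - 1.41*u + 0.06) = 3.37*u^5 - 5.27*u^4 - 2.46*u^3 - 0.81*u^2 - 1.42*u + 4.12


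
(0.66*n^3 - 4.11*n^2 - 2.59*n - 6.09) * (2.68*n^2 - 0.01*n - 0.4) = 1.7688*n^5 - 11.0214*n^4 - 7.1641*n^3 - 14.6513*n^2 + 1.0969*n + 2.436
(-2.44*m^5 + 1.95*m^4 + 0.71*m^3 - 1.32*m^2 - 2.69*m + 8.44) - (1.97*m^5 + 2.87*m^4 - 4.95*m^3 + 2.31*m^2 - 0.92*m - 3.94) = -4.41*m^5 - 0.92*m^4 + 5.66*m^3 - 3.63*m^2 - 1.77*m + 12.38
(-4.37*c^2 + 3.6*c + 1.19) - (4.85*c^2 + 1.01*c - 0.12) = -9.22*c^2 + 2.59*c + 1.31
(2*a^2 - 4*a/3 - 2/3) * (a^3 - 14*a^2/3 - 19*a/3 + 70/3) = 2*a^5 - 32*a^4/3 - 64*a^3/9 + 524*a^2/9 - 242*a/9 - 140/9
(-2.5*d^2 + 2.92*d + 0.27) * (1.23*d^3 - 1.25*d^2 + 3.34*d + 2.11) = -3.075*d^5 + 6.7166*d^4 - 11.6679*d^3 + 4.1403*d^2 + 7.063*d + 0.5697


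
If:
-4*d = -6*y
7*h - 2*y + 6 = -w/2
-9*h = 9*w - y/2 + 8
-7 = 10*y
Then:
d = -21/20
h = -2497/2340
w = 163/1170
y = -7/10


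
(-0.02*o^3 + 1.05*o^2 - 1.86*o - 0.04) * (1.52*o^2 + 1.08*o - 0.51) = -0.0304*o^5 + 1.5744*o^4 - 1.683*o^3 - 2.6051*o^2 + 0.9054*o + 0.0204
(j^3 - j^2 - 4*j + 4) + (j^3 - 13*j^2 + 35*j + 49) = 2*j^3 - 14*j^2 + 31*j + 53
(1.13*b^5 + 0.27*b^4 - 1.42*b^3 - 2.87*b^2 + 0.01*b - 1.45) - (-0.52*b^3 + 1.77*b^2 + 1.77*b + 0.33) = 1.13*b^5 + 0.27*b^4 - 0.9*b^3 - 4.64*b^2 - 1.76*b - 1.78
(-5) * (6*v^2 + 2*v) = -30*v^2 - 10*v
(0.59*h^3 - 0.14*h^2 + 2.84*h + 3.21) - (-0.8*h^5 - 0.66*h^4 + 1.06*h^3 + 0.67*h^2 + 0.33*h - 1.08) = 0.8*h^5 + 0.66*h^4 - 0.47*h^3 - 0.81*h^2 + 2.51*h + 4.29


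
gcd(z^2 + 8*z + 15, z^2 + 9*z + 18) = z + 3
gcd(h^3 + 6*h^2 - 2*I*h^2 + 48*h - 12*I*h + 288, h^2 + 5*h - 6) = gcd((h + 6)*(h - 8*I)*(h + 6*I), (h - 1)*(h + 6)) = h + 6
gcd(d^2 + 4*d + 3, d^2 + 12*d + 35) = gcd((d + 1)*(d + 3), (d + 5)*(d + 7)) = 1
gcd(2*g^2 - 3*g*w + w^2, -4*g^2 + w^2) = -2*g + w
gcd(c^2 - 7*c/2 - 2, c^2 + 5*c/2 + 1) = c + 1/2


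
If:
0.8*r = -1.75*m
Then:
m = -0.457142857142857*r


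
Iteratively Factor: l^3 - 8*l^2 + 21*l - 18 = (l - 3)*(l^2 - 5*l + 6) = (l - 3)^2*(l - 2)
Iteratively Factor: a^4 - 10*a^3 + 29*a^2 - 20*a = (a - 1)*(a^3 - 9*a^2 + 20*a) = a*(a - 1)*(a^2 - 9*a + 20) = a*(a - 5)*(a - 1)*(a - 4)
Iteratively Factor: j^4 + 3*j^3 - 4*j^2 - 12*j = (j)*(j^3 + 3*j^2 - 4*j - 12) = j*(j + 3)*(j^2 - 4) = j*(j - 2)*(j + 3)*(j + 2)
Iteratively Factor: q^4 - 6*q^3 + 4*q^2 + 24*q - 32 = (q + 2)*(q^3 - 8*q^2 + 20*q - 16) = (q - 2)*(q + 2)*(q^2 - 6*q + 8) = (q - 2)^2*(q + 2)*(q - 4)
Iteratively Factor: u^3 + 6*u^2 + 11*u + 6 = (u + 2)*(u^2 + 4*u + 3) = (u + 2)*(u + 3)*(u + 1)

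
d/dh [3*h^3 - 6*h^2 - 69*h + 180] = 9*h^2 - 12*h - 69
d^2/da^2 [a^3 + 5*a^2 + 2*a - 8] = 6*a + 10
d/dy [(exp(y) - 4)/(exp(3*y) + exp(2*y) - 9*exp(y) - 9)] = (-(exp(y) - 4)*(3*exp(2*y) + 2*exp(y) - 9) + exp(3*y) + exp(2*y) - 9*exp(y) - 9)*exp(y)/(exp(3*y) + exp(2*y) - 9*exp(y) - 9)^2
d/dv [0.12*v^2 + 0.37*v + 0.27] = 0.24*v + 0.37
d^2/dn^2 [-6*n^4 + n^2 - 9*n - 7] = 2 - 72*n^2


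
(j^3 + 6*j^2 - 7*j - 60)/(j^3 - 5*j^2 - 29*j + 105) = (j + 4)/(j - 7)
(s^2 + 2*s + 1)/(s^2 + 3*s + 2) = (s + 1)/(s + 2)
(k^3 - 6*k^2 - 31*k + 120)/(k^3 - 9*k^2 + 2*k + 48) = (k + 5)/(k + 2)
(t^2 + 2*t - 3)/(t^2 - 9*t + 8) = (t + 3)/(t - 8)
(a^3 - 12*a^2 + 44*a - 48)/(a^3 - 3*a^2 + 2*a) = (a^2 - 10*a + 24)/(a*(a - 1))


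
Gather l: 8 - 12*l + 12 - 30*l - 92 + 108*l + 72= 66*l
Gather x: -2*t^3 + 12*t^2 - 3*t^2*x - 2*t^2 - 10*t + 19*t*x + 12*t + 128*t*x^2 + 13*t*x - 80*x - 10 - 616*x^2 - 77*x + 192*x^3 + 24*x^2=-2*t^3 + 10*t^2 + 2*t + 192*x^3 + x^2*(128*t - 592) + x*(-3*t^2 + 32*t - 157) - 10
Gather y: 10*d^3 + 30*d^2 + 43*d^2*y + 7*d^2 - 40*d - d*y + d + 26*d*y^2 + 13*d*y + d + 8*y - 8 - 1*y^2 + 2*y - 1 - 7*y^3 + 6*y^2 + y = 10*d^3 + 37*d^2 - 38*d - 7*y^3 + y^2*(26*d + 5) + y*(43*d^2 + 12*d + 11) - 9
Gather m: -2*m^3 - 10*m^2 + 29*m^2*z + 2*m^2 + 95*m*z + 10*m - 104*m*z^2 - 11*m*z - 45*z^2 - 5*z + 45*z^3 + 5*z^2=-2*m^3 + m^2*(29*z - 8) + m*(-104*z^2 + 84*z + 10) + 45*z^3 - 40*z^2 - 5*z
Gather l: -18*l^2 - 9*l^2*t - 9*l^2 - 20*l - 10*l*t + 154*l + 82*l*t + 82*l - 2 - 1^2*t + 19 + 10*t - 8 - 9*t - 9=l^2*(-9*t - 27) + l*(72*t + 216)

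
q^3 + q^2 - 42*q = q*(q - 6)*(q + 7)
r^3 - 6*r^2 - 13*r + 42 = (r - 7)*(r - 2)*(r + 3)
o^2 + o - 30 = (o - 5)*(o + 6)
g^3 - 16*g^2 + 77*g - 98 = (g - 7)^2*(g - 2)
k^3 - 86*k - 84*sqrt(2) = (k - 7*sqrt(2))*(k + sqrt(2))*(k + 6*sqrt(2))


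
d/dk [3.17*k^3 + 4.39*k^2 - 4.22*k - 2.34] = 9.51*k^2 + 8.78*k - 4.22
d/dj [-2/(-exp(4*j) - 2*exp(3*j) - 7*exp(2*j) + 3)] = (-8*exp(2*j) - 12*exp(j) - 28)*exp(2*j)/(exp(4*j) + 2*exp(3*j) + 7*exp(2*j) - 3)^2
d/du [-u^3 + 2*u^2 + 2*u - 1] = -3*u^2 + 4*u + 2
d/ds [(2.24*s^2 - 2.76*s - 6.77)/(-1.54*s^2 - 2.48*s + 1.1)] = (-9.8056*s^2 - 15.9236*s - 19.8256)/(2.3716*s^4 + 7.6384*s^3 + 2.7624*s^2 - 5.456*s + 1.21)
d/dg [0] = 0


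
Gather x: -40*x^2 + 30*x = -40*x^2 + 30*x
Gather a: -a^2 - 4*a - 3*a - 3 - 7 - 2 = -a^2 - 7*a - 12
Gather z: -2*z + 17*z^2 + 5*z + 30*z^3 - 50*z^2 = 30*z^3 - 33*z^2 + 3*z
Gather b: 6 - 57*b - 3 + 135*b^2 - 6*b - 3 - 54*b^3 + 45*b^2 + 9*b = -54*b^3 + 180*b^2 - 54*b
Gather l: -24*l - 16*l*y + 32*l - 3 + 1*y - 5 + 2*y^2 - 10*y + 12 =l*(8 - 16*y) + 2*y^2 - 9*y + 4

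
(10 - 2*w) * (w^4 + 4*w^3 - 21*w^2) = -2*w^5 + 2*w^4 + 82*w^3 - 210*w^2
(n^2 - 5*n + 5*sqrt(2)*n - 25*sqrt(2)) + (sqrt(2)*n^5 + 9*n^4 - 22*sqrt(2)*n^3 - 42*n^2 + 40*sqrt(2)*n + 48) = sqrt(2)*n^5 + 9*n^4 - 22*sqrt(2)*n^3 - 41*n^2 - 5*n + 45*sqrt(2)*n - 25*sqrt(2) + 48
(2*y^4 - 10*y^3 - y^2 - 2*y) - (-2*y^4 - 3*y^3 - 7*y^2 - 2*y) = 4*y^4 - 7*y^3 + 6*y^2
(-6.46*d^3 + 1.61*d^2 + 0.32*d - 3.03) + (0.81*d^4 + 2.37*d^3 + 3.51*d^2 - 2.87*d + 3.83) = 0.81*d^4 - 4.09*d^3 + 5.12*d^2 - 2.55*d + 0.8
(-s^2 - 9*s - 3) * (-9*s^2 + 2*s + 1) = 9*s^4 + 79*s^3 + 8*s^2 - 15*s - 3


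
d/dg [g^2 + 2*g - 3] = 2*g + 2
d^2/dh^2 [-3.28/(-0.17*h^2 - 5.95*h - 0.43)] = (-0.189584*h^2 - 6.63544*h + 3.28*(0.34*h + 5.95)*(0.68*h + 11.9) - 0.479536)/(0.17*h^2 + 5.95*h + 0.43)^3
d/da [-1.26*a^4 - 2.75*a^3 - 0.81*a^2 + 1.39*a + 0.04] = -5.04*a^3 - 8.25*a^2 - 1.62*a + 1.39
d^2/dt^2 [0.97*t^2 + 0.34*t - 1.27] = 1.94000000000000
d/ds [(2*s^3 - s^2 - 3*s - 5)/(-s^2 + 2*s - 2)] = (-2*s^4 + 8*s^3 - 17*s^2 - 6*s + 16)/(s^4 - 4*s^3 + 8*s^2 - 8*s + 4)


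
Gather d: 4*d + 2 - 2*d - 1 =2*d + 1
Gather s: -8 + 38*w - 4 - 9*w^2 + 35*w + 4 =-9*w^2 + 73*w - 8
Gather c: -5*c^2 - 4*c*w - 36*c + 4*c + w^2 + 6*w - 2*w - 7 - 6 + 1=-5*c^2 + c*(-4*w - 32) + w^2 + 4*w - 12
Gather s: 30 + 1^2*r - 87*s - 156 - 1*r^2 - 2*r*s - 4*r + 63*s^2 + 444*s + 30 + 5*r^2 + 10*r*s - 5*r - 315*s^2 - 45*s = 4*r^2 - 8*r - 252*s^2 + s*(8*r + 312) - 96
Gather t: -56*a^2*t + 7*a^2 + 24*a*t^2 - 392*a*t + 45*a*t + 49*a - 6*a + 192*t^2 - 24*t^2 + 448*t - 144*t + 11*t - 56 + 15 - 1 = 7*a^2 + 43*a + t^2*(24*a + 168) + t*(-56*a^2 - 347*a + 315) - 42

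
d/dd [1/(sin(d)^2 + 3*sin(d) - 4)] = -(2*sin(d) + 3)*cos(d)/(sin(d)^2 + 3*sin(d) - 4)^2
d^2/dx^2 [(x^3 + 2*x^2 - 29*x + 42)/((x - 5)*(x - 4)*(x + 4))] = 2*(7*x^6 - 39*x^5 + 303*x^4 - 3493*x^3 + 13614*x^2 - 15600*x + 3232)/(x^9 - 15*x^8 + 27*x^7 + 595*x^6 - 2832*x^5 - 5520*x^4 + 53504*x^3 - 34560*x^2 - 307200*x + 512000)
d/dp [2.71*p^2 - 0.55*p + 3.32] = 5.42*p - 0.55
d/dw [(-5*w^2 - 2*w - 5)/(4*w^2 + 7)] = 2*(4*w^2 - 15*w - 7)/(16*w^4 + 56*w^2 + 49)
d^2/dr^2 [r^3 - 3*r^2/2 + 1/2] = 6*r - 3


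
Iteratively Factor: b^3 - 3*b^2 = (b)*(b^2 - 3*b) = b^2*(b - 3)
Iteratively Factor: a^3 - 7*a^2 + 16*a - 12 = (a - 3)*(a^2 - 4*a + 4) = (a - 3)*(a - 2)*(a - 2)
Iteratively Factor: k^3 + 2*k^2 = (k)*(k^2 + 2*k) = k^2*(k + 2)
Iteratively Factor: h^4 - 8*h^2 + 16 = (h - 2)*(h^3 + 2*h^2 - 4*h - 8) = (h - 2)^2*(h^2 + 4*h + 4) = (h - 2)^2*(h + 2)*(h + 2)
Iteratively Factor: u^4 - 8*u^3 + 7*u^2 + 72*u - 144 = (u + 3)*(u^3 - 11*u^2 + 40*u - 48) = (u - 4)*(u + 3)*(u^2 - 7*u + 12) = (u - 4)*(u - 3)*(u + 3)*(u - 4)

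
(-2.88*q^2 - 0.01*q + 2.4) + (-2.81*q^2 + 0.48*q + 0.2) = -5.69*q^2 + 0.47*q + 2.6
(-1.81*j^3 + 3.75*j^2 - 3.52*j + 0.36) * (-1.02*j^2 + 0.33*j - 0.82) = 1.8462*j^5 - 4.4223*j^4 + 6.3121*j^3 - 4.6038*j^2 + 3.0052*j - 0.2952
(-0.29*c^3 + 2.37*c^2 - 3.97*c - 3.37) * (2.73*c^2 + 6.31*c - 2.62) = -0.7917*c^5 + 4.6402*c^4 + 4.8764*c^3 - 40.4602*c^2 - 10.8633*c + 8.8294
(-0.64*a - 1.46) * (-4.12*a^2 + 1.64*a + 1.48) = 2.6368*a^3 + 4.9656*a^2 - 3.3416*a - 2.1608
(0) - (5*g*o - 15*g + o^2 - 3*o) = -5*g*o + 15*g - o^2 + 3*o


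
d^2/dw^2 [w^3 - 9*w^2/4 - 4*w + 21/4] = 6*w - 9/2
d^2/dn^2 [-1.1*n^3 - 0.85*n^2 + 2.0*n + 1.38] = -6.6*n - 1.7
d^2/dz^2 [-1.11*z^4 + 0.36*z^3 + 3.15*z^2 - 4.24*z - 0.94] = -13.32*z^2 + 2.16*z + 6.3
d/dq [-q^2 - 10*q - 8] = -2*q - 10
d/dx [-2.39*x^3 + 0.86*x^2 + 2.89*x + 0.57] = -7.17*x^2 + 1.72*x + 2.89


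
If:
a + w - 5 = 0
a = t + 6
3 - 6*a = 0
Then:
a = 1/2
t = -11/2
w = 9/2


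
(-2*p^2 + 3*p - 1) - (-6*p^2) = 4*p^2 + 3*p - 1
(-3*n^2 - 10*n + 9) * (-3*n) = 9*n^3 + 30*n^2 - 27*n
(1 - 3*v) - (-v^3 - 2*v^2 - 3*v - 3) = v^3 + 2*v^2 + 4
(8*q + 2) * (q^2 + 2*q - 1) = 8*q^3 + 18*q^2 - 4*q - 2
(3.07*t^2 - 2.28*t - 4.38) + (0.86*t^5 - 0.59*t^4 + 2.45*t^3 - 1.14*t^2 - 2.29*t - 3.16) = 0.86*t^5 - 0.59*t^4 + 2.45*t^3 + 1.93*t^2 - 4.57*t - 7.54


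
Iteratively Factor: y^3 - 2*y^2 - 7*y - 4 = (y + 1)*(y^2 - 3*y - 4) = (y - 4)*(y + 1)*(y + 1)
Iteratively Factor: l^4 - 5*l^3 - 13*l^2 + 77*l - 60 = (l - 5)*(l^3 - 13*l + 12) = (l - 5)*(l - 1)*(l^2 + l - 12) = (l - 5)*(l - 3)*(l - 1)*(l + 4)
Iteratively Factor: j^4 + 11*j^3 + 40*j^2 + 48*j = (j + 3)*(j^3 + 8*j^2 + 16*j) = (j + 3)*(j + 4)*(j^2 + 4*j) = j*(j + 3)*(j + 4)*(j + 4)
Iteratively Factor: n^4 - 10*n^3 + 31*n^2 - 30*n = (n)*(n^3 - 10*n^2 + 31*n - 30) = n*(n - 5)*(n^2 - 5*n + 6) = n*(n - 5)*(n - 2)*(n - 3)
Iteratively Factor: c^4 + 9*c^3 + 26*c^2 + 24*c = (c + 4)*(c^3 + 5*c^2 + 6*c) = c*(c + 4)*(c^2 + 5*c + 6) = c*(c + 2)*(c + 4)*(c + 3)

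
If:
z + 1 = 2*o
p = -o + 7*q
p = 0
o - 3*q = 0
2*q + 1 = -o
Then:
No Solution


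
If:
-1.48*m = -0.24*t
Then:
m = 0.162162162162162*t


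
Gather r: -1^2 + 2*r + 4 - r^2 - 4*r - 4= -r^2 - 2*r - 1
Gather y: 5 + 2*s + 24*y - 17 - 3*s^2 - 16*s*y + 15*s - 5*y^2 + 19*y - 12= -3*s^2 + 17*s - 5*y^2 + y*(43 - 16*s) - 24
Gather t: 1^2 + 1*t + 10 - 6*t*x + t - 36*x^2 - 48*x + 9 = t*(2 - 6*x) - 36*x^2 - 48*x + 20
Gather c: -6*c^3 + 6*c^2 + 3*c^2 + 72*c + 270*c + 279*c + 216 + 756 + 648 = -6*c^3 + 9*c^2 + 621*c + 1620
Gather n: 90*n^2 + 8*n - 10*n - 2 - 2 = 90*n^2 - 2*n - 4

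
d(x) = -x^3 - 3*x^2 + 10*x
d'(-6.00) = -62.00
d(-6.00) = 48.00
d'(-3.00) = 1.00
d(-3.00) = -30.00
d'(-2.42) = 6.95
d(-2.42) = -27.60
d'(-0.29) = 11.49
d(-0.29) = -3.13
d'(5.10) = -98.63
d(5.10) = -159.68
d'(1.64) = -7.91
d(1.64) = 3.92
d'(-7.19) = -101.95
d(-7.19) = 144.71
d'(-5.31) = -42.73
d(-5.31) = 12.03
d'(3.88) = -58.44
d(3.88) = -64.77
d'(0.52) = 6.07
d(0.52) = 4.25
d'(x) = -3*x^2 - 6*x + 10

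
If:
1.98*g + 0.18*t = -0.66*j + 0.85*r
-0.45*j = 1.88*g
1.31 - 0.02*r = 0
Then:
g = 0.23156089193825*t - 71.6230703259005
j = 299.225271583762 - 0.967409948542024*t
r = 65.50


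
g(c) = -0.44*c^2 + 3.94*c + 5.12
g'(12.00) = -6.62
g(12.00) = -10.96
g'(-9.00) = 11.86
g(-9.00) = -65.98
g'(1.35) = 2.75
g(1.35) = 9.64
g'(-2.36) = 6.02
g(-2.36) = -6.63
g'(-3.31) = 6.85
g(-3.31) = -12.74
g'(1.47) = 2.65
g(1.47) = 9.96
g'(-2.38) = 6.03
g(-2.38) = -6.75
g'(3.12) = 1.19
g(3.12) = 13.13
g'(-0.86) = 4.70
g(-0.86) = 1.41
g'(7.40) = -2.57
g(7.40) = 10.18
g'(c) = 3.94 - 0.88*c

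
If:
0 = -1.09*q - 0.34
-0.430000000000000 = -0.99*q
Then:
No Solution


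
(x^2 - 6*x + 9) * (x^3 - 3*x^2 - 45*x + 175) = x^5 - 9*x^4 - 18*x^3 + 418*x^2 - 1455*x + 1575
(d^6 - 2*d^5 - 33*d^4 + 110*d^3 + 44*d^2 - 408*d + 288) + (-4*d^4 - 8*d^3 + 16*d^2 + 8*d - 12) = d^6 - 2*d^5 - 37*d^4 + 102*d^3 + 60*d^2 - 400*d + 276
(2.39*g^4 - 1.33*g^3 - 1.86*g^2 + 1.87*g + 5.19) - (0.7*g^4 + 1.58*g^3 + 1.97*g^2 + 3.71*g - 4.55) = 1.69*g^4 - 2.91*g^3 - 3.83*g^2 - 1.84*g + 9.74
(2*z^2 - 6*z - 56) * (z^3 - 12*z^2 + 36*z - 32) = 2*z^5 - 30*z^4 + 88*z^3 + 392*z^2 - 1824*z + 1792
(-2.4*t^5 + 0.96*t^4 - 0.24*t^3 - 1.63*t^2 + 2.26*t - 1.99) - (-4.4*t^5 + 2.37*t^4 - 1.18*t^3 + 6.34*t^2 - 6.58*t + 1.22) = 2.0*t^5 - 1.41*t^4 + 0.94*t^3 - 7.97*t^2 + 8.84*t - 3.21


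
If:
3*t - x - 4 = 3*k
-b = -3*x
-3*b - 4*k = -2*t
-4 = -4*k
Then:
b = 6/25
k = 1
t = 59/25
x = 2/25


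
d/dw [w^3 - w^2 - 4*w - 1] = 3*w^2 - 2*w - 4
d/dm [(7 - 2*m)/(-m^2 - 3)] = 2*(-m^2 + 7*m + 3)/(m^4 + 6*m^2 + 9)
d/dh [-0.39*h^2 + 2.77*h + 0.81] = 2.77 - 0.78*h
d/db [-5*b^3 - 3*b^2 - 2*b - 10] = -15*b^2 - 6*b - 2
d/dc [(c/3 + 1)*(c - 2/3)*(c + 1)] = c^2 + 20*c/9 + 1/9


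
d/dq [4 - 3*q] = -3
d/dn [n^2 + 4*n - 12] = 2*n + 4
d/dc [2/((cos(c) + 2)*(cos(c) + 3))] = 2*(2*cos(c) + 5)*sin(c)/((cos(c) + 2)^2*(cos(c) + 3)^2)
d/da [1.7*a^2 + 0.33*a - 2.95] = 3.4*a + 0.33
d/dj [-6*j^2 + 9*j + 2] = 9 - 12*j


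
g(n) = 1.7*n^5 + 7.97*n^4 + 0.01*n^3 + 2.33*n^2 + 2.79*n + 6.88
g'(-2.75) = -186.68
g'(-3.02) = -182.06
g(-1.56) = 39.66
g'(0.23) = 4.28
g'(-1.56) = -75.10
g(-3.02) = 255.33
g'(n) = 8.5*n^4 + 31.88*n^3 + 0.03*n^2 + 4.66*n + 2.79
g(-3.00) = 251.68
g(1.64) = 95.59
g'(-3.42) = -125.20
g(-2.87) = 227.54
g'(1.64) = 212.62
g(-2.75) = 205.07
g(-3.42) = 319.14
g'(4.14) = 4781.75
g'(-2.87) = -187.28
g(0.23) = 7.67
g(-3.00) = 251.68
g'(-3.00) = -183.18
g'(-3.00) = -183.18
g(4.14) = 4467.91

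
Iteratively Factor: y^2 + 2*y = (y + 2)*(y)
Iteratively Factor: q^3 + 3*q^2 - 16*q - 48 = (q + 3)*(q^2 - 16) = (q - 4)*(q + 3)*(q + 4)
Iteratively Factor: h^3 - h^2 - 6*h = (h)*(h^2 - h - 6) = h*(h - 3)*(h + 2)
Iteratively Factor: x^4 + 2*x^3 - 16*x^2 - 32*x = (x + 2)*(x^3 - 16*x) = (x + 2)*(x + 4)*(x^2 - 4*x) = x*(x + 2)*(x + 4)*(x - 4)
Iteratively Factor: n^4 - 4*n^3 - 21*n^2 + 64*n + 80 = (n + 4)*(n^3 - 8*n^2 + 11*n + 20) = (n - 4)*(n + 4)*(n^2 - 4*n - 5) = (n - 4)*(n + 1)*(n + 4)*(n - 5)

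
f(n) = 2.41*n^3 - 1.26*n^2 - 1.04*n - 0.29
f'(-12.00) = 1070.32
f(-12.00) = -4333.73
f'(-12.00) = 1070.32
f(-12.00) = -4333.73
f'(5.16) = 178.46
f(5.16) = 291.90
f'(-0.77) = 5.19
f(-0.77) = -1.34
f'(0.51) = -0.44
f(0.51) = -0.83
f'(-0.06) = -0.86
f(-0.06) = -0.23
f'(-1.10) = 10.48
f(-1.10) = -3.88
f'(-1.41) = 16.89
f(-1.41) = -8.08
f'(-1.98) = 32.29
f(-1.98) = -21.88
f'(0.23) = -1.24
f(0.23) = -0.57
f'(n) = 7.23*n^2 - 2.52*n - 1.04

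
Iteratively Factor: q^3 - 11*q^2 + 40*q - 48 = (q - 4)*(q^2 - 7*q + 12) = (q - 4)*(q - 3)*(q - 4)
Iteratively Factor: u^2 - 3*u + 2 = (u - 1)*(u - 2)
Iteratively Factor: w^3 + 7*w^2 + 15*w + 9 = (w + 1)*(w^2 + 6*w + 9) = (w + 1)*(w + 3)*(w + 3)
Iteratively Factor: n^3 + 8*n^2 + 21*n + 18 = (n + 2)*(n^2 + 6*n + 9) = (n + 2)*(n + 3)*(n + 3)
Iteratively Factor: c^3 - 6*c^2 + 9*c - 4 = (c - 1)*(c^2 - 5*c + 4) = (c - 1)^2*(c - 4)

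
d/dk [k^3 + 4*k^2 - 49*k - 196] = 3*k^2 + 8*k - 49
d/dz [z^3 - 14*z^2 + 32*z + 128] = 3*z^2 - 28*z + 32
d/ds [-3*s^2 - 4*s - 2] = -6*s - 4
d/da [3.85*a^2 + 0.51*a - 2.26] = 7.7*a + 0.51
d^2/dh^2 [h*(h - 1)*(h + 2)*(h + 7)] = 12*h^2 + 48*h + 10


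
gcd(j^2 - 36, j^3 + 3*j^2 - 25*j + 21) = 1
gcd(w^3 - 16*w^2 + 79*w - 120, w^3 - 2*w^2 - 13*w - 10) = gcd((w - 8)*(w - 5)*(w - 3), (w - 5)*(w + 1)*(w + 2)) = w - 5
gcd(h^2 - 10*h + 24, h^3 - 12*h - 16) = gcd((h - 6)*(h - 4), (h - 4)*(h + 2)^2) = h - 4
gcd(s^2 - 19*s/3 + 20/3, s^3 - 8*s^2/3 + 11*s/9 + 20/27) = s - 4/3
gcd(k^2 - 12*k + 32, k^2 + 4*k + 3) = 1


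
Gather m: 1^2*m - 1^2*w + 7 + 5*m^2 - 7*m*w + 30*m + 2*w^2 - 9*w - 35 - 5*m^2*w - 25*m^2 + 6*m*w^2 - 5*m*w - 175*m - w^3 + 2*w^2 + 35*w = m^2*(-5*w - 20) + m*(6*w^2 - 12*w - 144) - w^3 + 4*w^2 + 25*w - 28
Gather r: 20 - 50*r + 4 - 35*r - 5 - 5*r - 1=18 - 90*r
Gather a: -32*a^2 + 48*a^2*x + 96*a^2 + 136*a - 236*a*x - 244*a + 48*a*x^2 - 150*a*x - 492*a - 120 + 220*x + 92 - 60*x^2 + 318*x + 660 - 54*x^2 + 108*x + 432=a^2*(48*x + 64) + a*(48*x^2 - 386*x - 600) - 114*x^2 + 646*x + 1064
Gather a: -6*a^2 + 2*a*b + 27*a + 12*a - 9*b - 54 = -6*a^2 + a*(2*b + 39) - 9*b - 54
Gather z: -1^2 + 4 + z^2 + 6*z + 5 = z^2 + 6*z + 8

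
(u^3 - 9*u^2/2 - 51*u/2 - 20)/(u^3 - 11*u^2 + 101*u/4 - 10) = 2*(2*u^2 + 7*u + 5)/(4*u^2 - 12*u + 5)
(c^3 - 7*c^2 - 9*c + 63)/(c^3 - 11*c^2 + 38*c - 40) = (c^3 - 7*c^2 - 9*c + 63)/(c^3 - 11*c^2 + 38*c - 40)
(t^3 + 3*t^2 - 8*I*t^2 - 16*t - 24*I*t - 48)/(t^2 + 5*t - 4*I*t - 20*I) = (t^2 + t*(3 - 4*I) - 12*I)/(t + 5)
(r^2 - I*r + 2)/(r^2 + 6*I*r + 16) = (r + I)/(r + 8*I)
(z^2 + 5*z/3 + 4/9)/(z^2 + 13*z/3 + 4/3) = (z + 4/3)/(z + 4)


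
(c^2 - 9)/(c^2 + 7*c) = (c^2 - 9)/(c*(c + 7))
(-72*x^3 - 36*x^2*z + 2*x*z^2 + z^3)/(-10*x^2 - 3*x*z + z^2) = (36*x^2 - z^2)/(5*x - z)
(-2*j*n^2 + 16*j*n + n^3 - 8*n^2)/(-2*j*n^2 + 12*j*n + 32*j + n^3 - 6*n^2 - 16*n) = n/(n + 2)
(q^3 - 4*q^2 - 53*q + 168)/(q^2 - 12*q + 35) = (q^3 - 4*q^2 - 53*q + 168)/(q^2 - 12*q + 35)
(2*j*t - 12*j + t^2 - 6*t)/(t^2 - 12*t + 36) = (2*j + t)/(t - 6)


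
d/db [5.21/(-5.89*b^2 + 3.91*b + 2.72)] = (61.3738*b - 20.3711)/(-5.89*b^2 + 3.91*b + 2.72)^2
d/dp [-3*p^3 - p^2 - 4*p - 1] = -9*p^2 - 2*p - 4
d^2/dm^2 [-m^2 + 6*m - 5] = -2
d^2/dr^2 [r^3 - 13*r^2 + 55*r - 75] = 6*r - 26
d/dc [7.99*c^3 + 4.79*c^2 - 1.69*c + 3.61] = 23.97*c^2 + 9.58*c - 1.69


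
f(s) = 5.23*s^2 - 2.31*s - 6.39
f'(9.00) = 91.83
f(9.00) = 396.45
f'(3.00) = 29.07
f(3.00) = 33.75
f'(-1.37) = -16.64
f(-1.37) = 6.59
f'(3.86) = 38.07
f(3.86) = 62.62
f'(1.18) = 10.03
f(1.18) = -1.83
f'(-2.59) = -29.40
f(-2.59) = 34.68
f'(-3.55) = -39.44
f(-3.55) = 67.72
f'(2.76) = 26.56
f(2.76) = 27.07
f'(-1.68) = -19.88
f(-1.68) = 12.25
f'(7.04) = 71.33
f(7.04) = 236.55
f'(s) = 10.46*s - 2.31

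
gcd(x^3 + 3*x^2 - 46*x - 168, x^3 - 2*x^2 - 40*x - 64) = x + 4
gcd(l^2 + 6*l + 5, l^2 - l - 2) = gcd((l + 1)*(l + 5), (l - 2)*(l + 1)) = l + 1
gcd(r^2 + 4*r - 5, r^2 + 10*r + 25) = r + 5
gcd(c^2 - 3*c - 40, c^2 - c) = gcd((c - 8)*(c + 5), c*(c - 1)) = 1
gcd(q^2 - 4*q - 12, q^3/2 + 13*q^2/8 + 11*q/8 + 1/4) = q + 2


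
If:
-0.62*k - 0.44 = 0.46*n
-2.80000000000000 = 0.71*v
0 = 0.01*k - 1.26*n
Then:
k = -0.71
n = -0.01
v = -3.94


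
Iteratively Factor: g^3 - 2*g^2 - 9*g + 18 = (g - 2)*(g^2 - 9) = (g - 3)*(g - 2)*(g + 3)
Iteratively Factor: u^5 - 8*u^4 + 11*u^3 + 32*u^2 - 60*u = (u - 5)*(u^4 - 3*u^3 - 4*u^2 + 12*u) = (u - 5)*(u - 2)*(u^3 - u^2 - 6*u) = u*(u - 5)*(u - 2)*(u^2 - u - 6) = u*(u - 5)*(u - 3)*(u - 2)*(u + 2)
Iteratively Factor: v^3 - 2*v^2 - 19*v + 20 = (v - 5)*(v^2 + 3*v - 4) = (v - 5)*(v + 4)*(v - 1)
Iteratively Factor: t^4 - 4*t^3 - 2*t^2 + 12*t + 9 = (t + 1)*(t^3 - 5*t^2 + 3*t + 9) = (t + 1)^2*(t^2 - 6*t + 9) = (t - 3)*(t + 1)^2*(t - 3)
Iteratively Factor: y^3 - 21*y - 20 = (y + 4)*(y^2 - 4*y - 5) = (y + 1)*(y + 4)*(y - 5)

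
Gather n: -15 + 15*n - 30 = 15*n - 45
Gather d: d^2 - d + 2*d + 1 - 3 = d^2 + d - 2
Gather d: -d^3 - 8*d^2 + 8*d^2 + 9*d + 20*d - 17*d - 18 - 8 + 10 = -d^3 + 12*d - 16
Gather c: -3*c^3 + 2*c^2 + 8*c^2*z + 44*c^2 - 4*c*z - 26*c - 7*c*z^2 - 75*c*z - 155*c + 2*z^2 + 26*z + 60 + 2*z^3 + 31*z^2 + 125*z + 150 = -3*c^3 + c^2*(8*z + 46) + c*(-7*z^2 - 79*z - 181) + 2*z^3 + 33*z^2 + 151*z + 210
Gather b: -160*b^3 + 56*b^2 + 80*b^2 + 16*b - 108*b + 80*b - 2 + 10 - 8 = -160*b^3 + 136*b^2 - 12*b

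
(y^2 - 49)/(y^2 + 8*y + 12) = (y^2 - 49)/(y^2 + 8*y + 12)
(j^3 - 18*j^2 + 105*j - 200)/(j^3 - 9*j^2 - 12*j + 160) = (j - 5)/(j + 4)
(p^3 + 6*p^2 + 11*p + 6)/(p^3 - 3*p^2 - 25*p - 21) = (p + 2)/(p - 7)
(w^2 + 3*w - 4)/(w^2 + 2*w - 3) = (w + 4)/(w + 3)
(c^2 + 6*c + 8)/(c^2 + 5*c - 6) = (c^2 + 6*c + 8)/(c^2 + 5*c - 6)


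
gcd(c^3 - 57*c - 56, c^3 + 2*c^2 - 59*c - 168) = c^2 - c - 56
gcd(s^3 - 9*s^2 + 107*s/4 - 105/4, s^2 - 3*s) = s - 3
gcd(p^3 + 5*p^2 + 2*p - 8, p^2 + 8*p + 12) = p + 2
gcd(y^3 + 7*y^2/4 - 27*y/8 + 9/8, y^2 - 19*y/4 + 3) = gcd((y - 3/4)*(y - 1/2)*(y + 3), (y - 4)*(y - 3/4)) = y - 3/4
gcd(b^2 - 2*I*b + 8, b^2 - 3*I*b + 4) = b - 4*I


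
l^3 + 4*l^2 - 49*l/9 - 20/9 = (l - 4/3)*(l + 1/3)*(l + 5)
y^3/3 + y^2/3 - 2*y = y*(y/3 + 1)*(y - 2)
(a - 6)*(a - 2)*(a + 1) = a^3 - 7*a^2 + 4*a + 12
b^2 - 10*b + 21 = (b - 7)*(b - 3)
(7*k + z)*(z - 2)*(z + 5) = 7*k*z^2 + 21*k*z - 70*k + z^3 + 3*z^2 - 10*z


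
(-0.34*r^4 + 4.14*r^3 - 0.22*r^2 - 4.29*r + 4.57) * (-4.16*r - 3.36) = 1.4144*r^5 - 16.08*r^4 - 12.9952*r^3 + 18.5856*r^2 - 4.5968*r - 15.3552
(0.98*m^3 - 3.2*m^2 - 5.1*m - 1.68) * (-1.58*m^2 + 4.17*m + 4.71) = -1.5484*m^5 + 9.1426*m^4 - 0.670200000000001*m^3 - 33.6846*m^2 - 31.0266*m - 7.9128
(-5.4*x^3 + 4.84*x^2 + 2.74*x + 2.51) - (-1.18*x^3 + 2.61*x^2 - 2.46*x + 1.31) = -4.22*x^3 + 2.23*x^2 + 5.2*x + 1.2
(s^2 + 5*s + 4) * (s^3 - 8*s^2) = s^5 - 3*s^4 - 36*s^3 - 32*s^2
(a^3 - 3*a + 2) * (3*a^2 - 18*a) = 3*a^5 - 18*a^4 - 9*a^3 + 60*a^2 - 36*a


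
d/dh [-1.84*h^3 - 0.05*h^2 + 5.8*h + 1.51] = -5.52*h^2 - 0.1*h + 5.8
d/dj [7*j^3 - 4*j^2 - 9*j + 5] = 21*j^2 - 8*j - 9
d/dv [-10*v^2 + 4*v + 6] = 4 - 20*v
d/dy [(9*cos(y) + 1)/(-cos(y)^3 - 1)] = 3*(-6*cos(y)^3 - cos(y)^2 + 3)*sin(y)/(cos(y)^6 + 2*cos(y)^3 + 1)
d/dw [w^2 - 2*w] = 2*w - 2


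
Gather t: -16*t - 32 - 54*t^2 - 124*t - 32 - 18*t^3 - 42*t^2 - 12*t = -18*t^3 - 96*t^2 - 152*t - 64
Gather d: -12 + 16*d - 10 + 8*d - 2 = 24*d - 24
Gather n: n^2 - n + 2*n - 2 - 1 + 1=n^2 + n - 2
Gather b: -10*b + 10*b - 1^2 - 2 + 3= 0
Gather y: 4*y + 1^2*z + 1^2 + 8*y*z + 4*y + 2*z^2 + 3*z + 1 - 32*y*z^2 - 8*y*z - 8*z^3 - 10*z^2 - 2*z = y*(8 - 32*z^2) - 8*z^3 - 8*z^2 + 2*z + 2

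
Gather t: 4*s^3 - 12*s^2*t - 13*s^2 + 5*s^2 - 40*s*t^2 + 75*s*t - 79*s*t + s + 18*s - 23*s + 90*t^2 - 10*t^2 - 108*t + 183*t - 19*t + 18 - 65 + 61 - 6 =4*s^3 - 8*s^2 - 4*s + t^2*(80 - 40*s) + t*(-12*s^2 - 4*s + 56) + 8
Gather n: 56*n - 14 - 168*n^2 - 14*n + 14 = -168*n^2 + 42*n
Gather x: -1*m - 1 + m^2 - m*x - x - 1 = m^2 - m + x*(-m - 1) - 2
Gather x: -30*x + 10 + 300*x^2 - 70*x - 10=300*x^2 - 100*x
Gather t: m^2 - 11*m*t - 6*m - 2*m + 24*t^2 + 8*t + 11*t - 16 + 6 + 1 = m^2 - 8*m + 24*t^2 + t*(19 - 11*m) - 9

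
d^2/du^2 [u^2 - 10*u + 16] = 2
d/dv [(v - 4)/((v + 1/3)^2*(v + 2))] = 54*(-v^2 + 5*v + 9)/(27*v^5 + 135*v^4 + 225*v^3 + 145*v^2 + 40*v + 4)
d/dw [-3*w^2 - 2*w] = -6*w - 2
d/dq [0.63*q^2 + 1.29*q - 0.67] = 1.26*q + 1.29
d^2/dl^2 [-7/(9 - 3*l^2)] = 14*(l^2 + 1)/(l^2 - 3)^3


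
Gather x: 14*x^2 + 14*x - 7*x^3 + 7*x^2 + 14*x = -7*x^3 + 21*x^2 + 28*x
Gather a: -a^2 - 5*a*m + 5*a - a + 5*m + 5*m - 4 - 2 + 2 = -a^2 + a*(4 - 5*m) + 10*m - 4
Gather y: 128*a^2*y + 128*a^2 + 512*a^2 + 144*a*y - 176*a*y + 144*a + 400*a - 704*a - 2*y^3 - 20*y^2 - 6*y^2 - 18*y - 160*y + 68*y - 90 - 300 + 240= 640*a^2 - 160*a - 2*y^3 - 26*y^2 + y*(128*a^2 - 32*a - 110) - 150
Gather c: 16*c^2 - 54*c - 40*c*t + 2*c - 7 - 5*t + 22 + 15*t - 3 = 16*c^2 + c*(-40*t - 52) + 10*t + 12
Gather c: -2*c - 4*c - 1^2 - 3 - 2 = -6*c - 6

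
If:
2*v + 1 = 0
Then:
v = -1/2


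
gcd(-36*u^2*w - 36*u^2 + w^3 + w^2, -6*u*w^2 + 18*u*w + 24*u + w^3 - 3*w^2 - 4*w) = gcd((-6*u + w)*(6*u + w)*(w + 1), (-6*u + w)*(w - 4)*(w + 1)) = 6*u*w + 6*u - w^2 - w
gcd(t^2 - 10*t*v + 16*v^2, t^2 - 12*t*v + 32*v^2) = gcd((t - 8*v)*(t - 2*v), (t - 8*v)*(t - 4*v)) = t - 8*v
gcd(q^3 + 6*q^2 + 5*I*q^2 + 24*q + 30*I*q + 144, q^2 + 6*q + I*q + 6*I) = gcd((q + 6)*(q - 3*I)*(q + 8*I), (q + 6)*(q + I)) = q + 6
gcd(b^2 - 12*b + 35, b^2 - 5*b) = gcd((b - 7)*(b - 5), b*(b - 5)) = b - 5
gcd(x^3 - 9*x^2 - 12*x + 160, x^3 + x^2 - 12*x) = x + 4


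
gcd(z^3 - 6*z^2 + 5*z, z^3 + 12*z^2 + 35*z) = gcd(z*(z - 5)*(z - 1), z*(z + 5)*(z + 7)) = z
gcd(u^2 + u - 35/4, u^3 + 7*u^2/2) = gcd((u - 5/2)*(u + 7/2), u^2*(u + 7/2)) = u + 7/2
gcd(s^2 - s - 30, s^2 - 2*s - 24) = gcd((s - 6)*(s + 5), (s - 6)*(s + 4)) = s - 6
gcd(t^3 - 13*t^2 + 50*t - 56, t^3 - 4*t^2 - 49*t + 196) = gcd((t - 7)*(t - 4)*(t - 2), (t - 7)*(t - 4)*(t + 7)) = t^2 - 11*t + 28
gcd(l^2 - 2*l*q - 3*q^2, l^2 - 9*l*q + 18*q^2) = -l + 3*q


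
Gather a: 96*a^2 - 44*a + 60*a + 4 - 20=96*a^2 + 16*a - 16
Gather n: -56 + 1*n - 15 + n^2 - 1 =n^2 + n - 72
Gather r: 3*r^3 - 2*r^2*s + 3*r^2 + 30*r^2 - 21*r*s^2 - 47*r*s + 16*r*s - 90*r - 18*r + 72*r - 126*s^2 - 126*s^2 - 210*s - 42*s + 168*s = 3*r^3 + r^2*(33 - 2*s) + r*(-21*s^2 - 31*s - 36) - 252*s^2 - 84*s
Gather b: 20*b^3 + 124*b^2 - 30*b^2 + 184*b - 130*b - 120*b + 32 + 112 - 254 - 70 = 20*b^3 + 94*b^2 - 66*b - 180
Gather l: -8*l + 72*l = 64*l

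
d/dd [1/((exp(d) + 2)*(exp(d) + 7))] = (-2*exp(d) - 9)*exp(d)/(exp(4*d) + 18*exp(3*d) + 109*exp(2*d) + 252*exp(d) + 196)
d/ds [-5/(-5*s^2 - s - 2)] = 5*(-10*s - 1)/(5*s^2 + s + 2)^2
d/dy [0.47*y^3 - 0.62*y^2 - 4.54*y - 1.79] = 1.41*y^2 - 1.24*y - 4.54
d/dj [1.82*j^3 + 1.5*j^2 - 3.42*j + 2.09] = 5.46*j^2 + 3.0*j - 3.42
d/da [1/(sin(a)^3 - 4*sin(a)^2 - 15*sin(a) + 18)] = (-3*sin(a)^2 + 8*sin(a) + 15)*cos(a)/(sin(a)^3 - 4*sin(a)^2 - 15*sin(a) + 18)^2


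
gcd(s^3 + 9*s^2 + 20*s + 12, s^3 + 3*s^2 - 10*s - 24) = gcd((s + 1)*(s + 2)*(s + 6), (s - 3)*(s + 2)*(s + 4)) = s + 2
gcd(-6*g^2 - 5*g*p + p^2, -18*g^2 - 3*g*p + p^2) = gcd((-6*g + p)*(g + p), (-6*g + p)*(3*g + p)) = -6*g + p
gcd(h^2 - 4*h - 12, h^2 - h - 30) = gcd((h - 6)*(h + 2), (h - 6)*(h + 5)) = h - 6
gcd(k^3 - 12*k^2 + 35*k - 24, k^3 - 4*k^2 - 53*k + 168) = k^2 - 11*k + 24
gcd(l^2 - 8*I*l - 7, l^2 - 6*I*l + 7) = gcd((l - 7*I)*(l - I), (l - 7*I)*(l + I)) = l - 7*I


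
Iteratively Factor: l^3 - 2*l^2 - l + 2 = (l - 1)*(l^2 - l - 2) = (l - 1)*(l + 1)*(l - 2)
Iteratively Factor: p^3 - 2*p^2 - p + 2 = (p - 2)*(p^2 - 1) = (p - 2)*(p - 1)*(p + 1)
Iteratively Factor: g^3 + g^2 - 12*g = (g)*(g^2 + g - 12) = g*(g + 4)*(g - 3)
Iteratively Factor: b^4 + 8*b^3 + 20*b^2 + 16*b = (b)*(b^3 + 8*b^2 + 20*b + 16) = b*(b + 4)*(b^2 + 4*b + 4) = b*(b + 2)*(b + 4)*(b + 2)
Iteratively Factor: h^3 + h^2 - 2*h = (h + 2)*(h^2 - h) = h*(h + 2)*(h - 1)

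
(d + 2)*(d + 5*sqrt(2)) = d^2 + 2*d + 5*sqrt(2)*d + 10*sqrt(2)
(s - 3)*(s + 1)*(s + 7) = s^3 + 5*s^2 - 17*s - 21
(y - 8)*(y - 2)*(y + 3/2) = y^3 - 17*y^2/2 + y + 24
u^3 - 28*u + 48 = (u - 4)*(u - 2)*(u + 6)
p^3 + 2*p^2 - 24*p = p*(p - 4)*(p + 6)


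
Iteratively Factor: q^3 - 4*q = (q - 2)*(q^2 + 2*q) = q*(q - 2)*(q + 2)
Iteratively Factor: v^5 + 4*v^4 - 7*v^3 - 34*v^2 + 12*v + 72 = (v + 3)*(v^4 + v^3 - 10*v^2 - 4*v + 24) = (v + 2)*(v + 3)*(v^3 - v^2 - 8*v + 12) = (v - 2)*(v + 2)*(v + 3)*(v^2 + v - 6) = (v - 2)^2*(v + 2)*(v + 3)*(v + 3)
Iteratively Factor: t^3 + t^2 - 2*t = (t)*(t^2 + t - 2) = t*(t + 2)*(t - 1)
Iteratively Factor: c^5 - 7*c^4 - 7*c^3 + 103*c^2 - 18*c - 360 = (c - 4)*(c^4 - 3*c^3 - 19*c^2 + 27*c + 90) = (c - 4)*(c + 3)*(c^3 - 6*c^2 - c + 30) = (c - 5)*(c - 4)*(c + 3)*(c^2 - c - 6) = (c - 5)*(c - 4)*(c + 2)*(c + 3)*(c - 3)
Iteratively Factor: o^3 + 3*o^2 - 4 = (o + 2)*(o^2 + o - 2) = (o + 2)^2*(o - 1)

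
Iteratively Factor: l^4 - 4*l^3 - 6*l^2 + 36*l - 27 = (l - 1)*(l^3 - 3*l^2 - 9*l + 27) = (l - 3)*(l - 1)*(l^2 - 9) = (l - 3)*(l - 1)*(l + 3)*(l - 3)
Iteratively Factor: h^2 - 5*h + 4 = (h - 4)*(h - 1)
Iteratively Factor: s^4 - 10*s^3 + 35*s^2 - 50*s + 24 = (s - 2)*(s^3 - 8*s^2 + 19*s - 12) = (s - 3)*(s - 2)*(s^2 - 5*s + 4) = (s - 3)*(s - 2)*(s - 1)*(s - 4)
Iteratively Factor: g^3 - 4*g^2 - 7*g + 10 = (g - 1)*(g^2 - 3*g - 10) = (g - 1)*(g + 2)*(g - 5)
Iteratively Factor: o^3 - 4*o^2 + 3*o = (o - 3)*(o^2 - o) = (o - 3)*(o - 1)*(o)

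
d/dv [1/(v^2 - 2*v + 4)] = 2*(1 - v)/(v^2 - 2*v + 4)^2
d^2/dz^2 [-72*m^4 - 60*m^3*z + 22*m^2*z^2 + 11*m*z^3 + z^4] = 44*m^2 + 66*m*z + 12*z^2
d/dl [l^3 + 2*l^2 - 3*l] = 3*l^2 + 4*l - 3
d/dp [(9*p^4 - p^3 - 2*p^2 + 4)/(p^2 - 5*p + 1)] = (18*p^5 - 136*p^4 + 46*p^3 + 7*p^2 - 12*p + 20)/(p^4 - 10*p^3 + 27*p^2 - 10*p + 1)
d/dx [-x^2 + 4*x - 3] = 4 - 2*x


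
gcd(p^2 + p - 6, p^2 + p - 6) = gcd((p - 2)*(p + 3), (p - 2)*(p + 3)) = p^2 + p - 6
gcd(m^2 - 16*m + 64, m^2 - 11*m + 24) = m - 8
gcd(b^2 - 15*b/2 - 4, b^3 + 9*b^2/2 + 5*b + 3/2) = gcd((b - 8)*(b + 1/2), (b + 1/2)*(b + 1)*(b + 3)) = b + 1/2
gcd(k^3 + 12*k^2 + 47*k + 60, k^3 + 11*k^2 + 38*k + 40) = k^2 + 9*k + 20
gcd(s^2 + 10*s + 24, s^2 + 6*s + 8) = s + 4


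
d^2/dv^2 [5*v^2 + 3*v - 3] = 10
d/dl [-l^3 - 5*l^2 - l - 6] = -3*l^2 - 10*l - 1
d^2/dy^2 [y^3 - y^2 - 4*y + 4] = 6*y - 2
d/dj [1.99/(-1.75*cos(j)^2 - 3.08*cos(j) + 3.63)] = -(6.965*cos(j) + 6.1292)*sin(j)/(1.75*cos(j)^2 + 3.08*cos(j) - 3.63)^2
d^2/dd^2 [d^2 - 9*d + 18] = 2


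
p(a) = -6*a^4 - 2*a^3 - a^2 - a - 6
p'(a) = -24*a^3 - 6*a^2 - 2*a - 1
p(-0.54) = -5.95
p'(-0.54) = 2.11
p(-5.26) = -4330.32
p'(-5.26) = 3336.27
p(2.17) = -166.36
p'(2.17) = -278.83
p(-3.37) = -711.32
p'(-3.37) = 856.14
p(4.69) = -3141.98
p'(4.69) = -2618.24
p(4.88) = -3669.88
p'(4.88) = -2942.79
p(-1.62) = -39.83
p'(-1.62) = 88.53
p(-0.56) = -5.99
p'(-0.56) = 2.45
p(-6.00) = -7380.00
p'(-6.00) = 4979.00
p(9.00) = -40920.00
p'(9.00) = -18001.00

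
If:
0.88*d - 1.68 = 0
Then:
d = 1.91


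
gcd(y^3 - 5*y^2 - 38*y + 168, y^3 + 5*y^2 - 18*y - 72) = y^2 + 2*y - 24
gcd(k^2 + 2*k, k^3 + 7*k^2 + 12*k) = k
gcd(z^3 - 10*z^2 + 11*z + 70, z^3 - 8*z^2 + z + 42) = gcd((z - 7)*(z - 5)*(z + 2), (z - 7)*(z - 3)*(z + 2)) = z^2 - 5*z - 14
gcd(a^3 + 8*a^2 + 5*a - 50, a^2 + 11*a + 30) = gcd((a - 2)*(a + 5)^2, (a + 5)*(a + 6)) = a + 5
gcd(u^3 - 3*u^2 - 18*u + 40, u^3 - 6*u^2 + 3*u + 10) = u^2 - 7*u + 10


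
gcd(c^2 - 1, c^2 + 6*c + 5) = c + 1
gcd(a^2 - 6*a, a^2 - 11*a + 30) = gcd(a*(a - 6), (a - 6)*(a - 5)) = a - 6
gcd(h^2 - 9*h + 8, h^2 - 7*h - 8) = h - 8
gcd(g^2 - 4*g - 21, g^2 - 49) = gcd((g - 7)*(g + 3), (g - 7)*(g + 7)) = g - 7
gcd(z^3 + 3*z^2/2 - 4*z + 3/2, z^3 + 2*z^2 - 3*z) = z^2 + 2*z - 3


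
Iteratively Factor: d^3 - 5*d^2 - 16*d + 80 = (d + 4)*(d^2 - 9*d + 20) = (d - 4)*(d + 4)*(d - 5)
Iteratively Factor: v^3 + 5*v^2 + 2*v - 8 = (v - 1)*(v^2 + 6*v + 8) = (v - 1)*(v + 2)*(v + 4)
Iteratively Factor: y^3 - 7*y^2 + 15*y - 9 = (y - 3)*(y^2 - 4*y + 3) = (y - 3)^2*(y - 1)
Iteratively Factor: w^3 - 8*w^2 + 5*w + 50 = (w - 5)*(w^2 - 3*w - 10) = (w - 5)*(w + 2)*(w - 5)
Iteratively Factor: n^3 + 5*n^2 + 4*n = (n + 1)*(n^2 + 4*n) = n*(n + 1)*(n + 4)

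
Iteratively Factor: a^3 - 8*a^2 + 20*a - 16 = (a - 2)*(a^2 - 6*a + 8) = (a - 2)^2*(a - 4)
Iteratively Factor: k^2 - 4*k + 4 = (k - 2)*(k - 2)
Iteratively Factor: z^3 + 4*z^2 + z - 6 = (z + 2)*(z^2 + 2*z - 3) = (z - 1)*(z + 2)*(z + 3)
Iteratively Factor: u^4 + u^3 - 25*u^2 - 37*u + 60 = (u - 5)*(u^3 + 6*u^2 + 5*u - 12) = (u - 5)*(u + 4)*(u^2 + 2*u - 3) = (u - 5)*(u - 1)*(u + 4)*(u + 3)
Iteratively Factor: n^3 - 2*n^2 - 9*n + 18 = (n + 3)*(n^2 - 5*n + 6) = (n - 2)*(n + 3)*(n - 3)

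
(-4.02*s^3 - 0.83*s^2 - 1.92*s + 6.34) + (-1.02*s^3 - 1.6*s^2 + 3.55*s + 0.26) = -5.04*s^3 - 2.43*s^2 + 1.63*s + 6.6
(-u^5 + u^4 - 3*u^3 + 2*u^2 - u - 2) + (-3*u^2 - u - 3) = -u^5 + u^4 - 3*u^3 - u^2 - 2*u - 5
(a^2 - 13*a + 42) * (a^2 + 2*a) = a^4 - 11*a^3 + 16*a^2 + 84*a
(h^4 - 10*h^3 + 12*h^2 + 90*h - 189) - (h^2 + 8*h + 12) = h^4 - 10*h^3 + 11*h^2 + 82*h - 201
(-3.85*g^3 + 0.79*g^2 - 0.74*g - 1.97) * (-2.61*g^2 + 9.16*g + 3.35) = 10.0485*g^5 - 37.3279*g^4 - 3.7297*g^3 + 1.0098*g^2 - 20.5242*g - 6.5995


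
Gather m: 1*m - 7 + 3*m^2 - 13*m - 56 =3*m^2 - 12*m - 63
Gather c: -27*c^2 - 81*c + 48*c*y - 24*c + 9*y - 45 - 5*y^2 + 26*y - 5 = -27*c^2 + c*(48*y - 105) - 5*y^2 + 35*y - 50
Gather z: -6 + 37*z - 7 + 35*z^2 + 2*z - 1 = 35*z^2 + 39*z - 14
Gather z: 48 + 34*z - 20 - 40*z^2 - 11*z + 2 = -40*z^2 + 23*z + 30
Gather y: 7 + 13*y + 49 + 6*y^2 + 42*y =6*y^2 + 55*y + 56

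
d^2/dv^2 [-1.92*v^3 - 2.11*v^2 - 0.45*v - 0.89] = -11.52*v - 4.22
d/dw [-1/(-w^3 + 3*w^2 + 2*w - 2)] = (-3*w^2 + 6*w + 2)/(w^3 - 3*w^2 - 2*w + 2)^2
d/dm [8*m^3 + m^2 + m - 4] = 24*m^2 + 2*m + 1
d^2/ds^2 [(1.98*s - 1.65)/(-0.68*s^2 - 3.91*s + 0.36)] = (-(1.36*s + 3.91)*(1.98*s - 1.65)*(2.72*s + 7.82) + (8.0784*s + 13.2396)*(0.68*s^2 + 3.91*s - 0.36))/(0.68*s^2 + 3.91*s - 0.36)^3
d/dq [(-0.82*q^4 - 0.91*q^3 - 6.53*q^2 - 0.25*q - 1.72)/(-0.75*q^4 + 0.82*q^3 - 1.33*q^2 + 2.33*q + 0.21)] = (-1.3549*q^6 - 7.6138*q^5 + 0.270600000000004*q^4 - 9.6794*q^3 - 11.8895*q^2 - 7.3178*q + 3.9551)/(0.5625*q^8 - 1.23*q^7 + 2.6674*q^6 - 5.6762*q^5 + 5.2751*q^4 - 5.8534*q^3 + 4.8703*q^2 + 0.9786*q + 0.0441)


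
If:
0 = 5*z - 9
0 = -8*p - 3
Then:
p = -3/8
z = 9/5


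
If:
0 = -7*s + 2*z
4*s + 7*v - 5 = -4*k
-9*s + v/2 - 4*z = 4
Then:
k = -163*z/7 - 51/4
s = 2*z/7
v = 92*z/7 + 8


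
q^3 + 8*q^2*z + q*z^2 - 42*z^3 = (q - 2*z)*(q + 3*z)*(q + 7*z)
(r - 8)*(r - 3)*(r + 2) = r^3 - 9*r^2 + 2*r + 48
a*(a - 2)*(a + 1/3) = a^3 - 5*a^2/3 - 2*a/3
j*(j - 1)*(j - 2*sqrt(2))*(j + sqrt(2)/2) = j^4 - 3*sqrt(2)*j^3/2 - j^3 - 2*j^2 + 3*sqrt(2)*j^2/2 + 2*j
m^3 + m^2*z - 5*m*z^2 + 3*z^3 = (m - z)^2*(m + 3*z)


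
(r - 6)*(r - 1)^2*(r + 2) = r^4 - 6*r^3 - 3*r^2 + 20*r - 12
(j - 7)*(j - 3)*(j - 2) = j^3 - 12*j^2 + 41*j - 42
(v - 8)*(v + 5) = v^2 - 3*v - 40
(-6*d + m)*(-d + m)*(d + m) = 6*d^3 - d^2*m - 6*d*m^2 + m^3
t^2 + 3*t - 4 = (t - 1)*(t + 4)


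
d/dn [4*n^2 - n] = 8*n - 1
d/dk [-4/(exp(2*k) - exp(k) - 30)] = (8*exp(k) - 4)*exp(k)/(-exp(2*k) + exp(k) + 30)^2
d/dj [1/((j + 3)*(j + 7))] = 2*(-j - 5)/(j^4 + 20*j^3 + 142*j^2 + 420*j + 441)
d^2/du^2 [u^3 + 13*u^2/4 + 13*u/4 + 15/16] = 6*u + 13/2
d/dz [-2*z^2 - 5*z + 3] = -4*z - 5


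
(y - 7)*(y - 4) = y^2 - 11*y + 28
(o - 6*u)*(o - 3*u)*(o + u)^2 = o^4 - 7*o^3*u + o^2*u^2 + 27*o*u^3 + 18*u^4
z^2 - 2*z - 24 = (z - 6)*(z + 4)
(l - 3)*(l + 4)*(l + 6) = l^3 + 7*l^2 - 6*l - 72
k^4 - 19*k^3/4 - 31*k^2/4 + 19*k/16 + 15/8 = (k - 6)*(k - 1/2)*(k + 1/2)*(k + 5/4)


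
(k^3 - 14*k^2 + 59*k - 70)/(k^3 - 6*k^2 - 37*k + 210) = (k - 2)/(k + 6)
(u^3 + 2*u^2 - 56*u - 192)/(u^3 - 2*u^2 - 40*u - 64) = (u + 6)/(u + 2)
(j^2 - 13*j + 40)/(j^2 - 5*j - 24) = (j - 5)/(j + 3)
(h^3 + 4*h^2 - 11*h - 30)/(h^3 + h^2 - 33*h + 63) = (h^2 + 7*h + 10)/(h^2 + 4*h - 21)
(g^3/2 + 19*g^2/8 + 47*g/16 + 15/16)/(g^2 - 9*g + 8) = (8*g^3 + 38*g^2 + 47*g + 15)/(16*(g^2 - 9*g + 8))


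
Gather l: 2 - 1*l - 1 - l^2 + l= 1 - l^2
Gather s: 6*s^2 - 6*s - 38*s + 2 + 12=6*s^2 - 44*s + 14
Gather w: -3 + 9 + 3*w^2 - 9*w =3*w^2 - 9*w + 6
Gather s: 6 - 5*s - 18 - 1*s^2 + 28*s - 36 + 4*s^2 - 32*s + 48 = 3*s^2 - 9*s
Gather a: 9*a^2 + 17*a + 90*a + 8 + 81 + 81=9*a^2 + 107*a + 170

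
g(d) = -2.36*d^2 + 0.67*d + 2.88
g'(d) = 0.67 - 4.72*d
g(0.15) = 2.93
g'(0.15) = -0.04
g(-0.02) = 2.87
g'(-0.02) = 0.76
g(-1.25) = -1.64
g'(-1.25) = 6.57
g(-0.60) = 1.63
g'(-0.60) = 3.50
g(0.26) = 2.89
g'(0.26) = -0.56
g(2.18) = -6.88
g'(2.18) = -9.62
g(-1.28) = -1.84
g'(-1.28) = 6.71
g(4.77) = -47.62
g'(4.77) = -21.84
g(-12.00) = -345.00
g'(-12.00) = 57.31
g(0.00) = 2.88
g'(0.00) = 0.67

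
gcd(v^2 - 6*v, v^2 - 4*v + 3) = 1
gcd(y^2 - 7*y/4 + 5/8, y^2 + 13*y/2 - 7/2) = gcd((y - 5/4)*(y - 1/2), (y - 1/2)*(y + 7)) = y - 1/2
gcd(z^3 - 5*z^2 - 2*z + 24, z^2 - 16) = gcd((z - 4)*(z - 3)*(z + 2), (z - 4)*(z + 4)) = z - 4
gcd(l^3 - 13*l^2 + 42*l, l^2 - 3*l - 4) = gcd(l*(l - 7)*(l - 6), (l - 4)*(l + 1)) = 1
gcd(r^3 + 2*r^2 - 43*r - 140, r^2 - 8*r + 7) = r - 7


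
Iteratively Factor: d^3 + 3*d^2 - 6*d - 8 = (d - 2)*(d^2 + 5*d + 4) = (d - 2)*(d + 4)*(d + 1)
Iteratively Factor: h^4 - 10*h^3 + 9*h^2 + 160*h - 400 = (h - 5)*(h^3 - 5*h^2 - 16*h + 80) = (h - 5)*(h + 4)*(h^2 - 9*h + 20) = (h - 5)*(h - 4)*(h + 4)*(h - 5)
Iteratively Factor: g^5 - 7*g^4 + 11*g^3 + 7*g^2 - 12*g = (g - 1)*(g^4 - 6*g^3 + 5*g^2 + 12*g) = g*(g - 1)*(g^3 - 6*g^2 + 5*g + 12) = g*(g - 1)*(g + 1)*(g^2 - 7*g + 12) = g*(g - 3)*(g - 1)*(g + 1)*(g - 4)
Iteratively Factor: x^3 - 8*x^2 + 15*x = (x - 3)*(x^2 - 5*x) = x*(x - 3)*(x - 5)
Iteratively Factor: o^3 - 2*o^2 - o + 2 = (o - 1)*(o^2 - o - 2) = (o - 1)*(o + 1)*(o - 2)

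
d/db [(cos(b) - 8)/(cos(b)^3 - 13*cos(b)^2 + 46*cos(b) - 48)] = (2*cos(b) - 5)*sin(b)/((cos(b) - 3)^2*(cos(b) - 2)^2)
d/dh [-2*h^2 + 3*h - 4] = 3 - 4*h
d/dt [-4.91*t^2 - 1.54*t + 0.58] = -9.82*t - 1.54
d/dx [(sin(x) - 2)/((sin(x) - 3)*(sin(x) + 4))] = (4*sin(x) + cos(x)^2 - 11)*cos(x)/((sin(x) - 3)^2*(sin(x) + 4)^2)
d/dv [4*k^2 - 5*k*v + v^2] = -5*k + 2*v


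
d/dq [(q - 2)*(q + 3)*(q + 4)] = 3*q^2 + 10*q - 2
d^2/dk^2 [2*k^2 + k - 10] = 4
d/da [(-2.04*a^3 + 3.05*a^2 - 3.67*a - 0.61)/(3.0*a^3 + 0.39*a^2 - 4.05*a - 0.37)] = (-9.9456*a^4 + 38.544*a^3 - 3.16679999999999*a^2 - 1.7812*a - 1.1126)/(9.0*a^6 + 2.34*a^5 - 24.1479*a^4 - 5.379*a^3 + 16.1139*a^2 + 2.997*a + 0.1369)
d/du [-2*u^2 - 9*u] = -4*u - 9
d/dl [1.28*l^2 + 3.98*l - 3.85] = 2.56*l + 3.98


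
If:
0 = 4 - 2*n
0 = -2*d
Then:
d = 0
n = 2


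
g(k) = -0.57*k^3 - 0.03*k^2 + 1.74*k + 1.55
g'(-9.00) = -136.23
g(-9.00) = 398.99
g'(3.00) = -13.83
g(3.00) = -8.89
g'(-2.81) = -11.59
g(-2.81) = 9.07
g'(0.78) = 0.65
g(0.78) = 2.62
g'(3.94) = -25.04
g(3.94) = -26.92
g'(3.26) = -16.63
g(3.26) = -12.84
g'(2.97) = -13.52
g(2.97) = -8.48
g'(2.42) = -8.42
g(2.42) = -2.49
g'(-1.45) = -1.77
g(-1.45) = 0.70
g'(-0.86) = 0.53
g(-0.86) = 0.39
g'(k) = -1.71*k^2 - 0.06*k + 1.74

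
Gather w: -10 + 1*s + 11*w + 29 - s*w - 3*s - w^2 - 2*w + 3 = -2*s - w^2 + w*(9 - s) + 22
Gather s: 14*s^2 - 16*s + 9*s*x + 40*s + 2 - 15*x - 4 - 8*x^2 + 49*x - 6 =14*s^2 + s*(9*x + 24) - 8*x^2 + 34*x - 8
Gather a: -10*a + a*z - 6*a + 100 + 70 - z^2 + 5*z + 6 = a*(z - 16) - z^2 + 5*z + 176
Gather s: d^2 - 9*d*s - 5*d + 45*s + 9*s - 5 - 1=d^2 - 5*d + s*(54 - 9*d) - 6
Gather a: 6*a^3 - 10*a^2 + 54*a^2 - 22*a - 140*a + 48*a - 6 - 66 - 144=6*a^3 + 44*a^2 - 114*a - 216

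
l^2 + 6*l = l*(l + 6)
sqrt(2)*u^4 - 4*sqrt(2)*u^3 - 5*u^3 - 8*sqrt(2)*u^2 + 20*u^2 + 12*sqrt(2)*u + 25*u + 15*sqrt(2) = (u - 5)*(u + 1)*(u - 3*sqrt(2))*(sqrt(2)*u + 1)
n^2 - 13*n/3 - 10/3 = (n - 5)*(n + 2/3)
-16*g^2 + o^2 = (-4*g + o)*(4*g + o)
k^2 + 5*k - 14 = (k - 2)*(k + 7)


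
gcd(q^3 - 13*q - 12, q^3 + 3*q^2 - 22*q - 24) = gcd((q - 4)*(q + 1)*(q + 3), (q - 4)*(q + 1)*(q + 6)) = q^2 - 3*q - 4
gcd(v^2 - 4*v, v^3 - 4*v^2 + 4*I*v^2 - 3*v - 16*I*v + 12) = v - 4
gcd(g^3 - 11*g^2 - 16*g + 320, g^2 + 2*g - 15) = g + 5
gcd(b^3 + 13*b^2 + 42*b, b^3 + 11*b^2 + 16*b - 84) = b^2 + 13*b + 42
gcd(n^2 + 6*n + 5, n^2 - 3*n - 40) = n + 5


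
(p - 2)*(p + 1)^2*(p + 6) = p^4 + 6*p^3 - 3*p^2 - 20*p - 12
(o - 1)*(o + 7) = o^2 + 6*o - 7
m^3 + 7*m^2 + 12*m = m*(m + 3)*(m + 4)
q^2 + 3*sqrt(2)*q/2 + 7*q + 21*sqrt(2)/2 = (q + 7)*(q + 3*sqrt(2)/2)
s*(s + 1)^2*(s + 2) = s^4 + 4*s^3 + 5*s^2 + 2*s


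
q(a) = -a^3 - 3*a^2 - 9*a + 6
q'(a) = -3*a^2 - 6*a - 9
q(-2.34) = 23.45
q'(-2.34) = -11.39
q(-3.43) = 41.93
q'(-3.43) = -23.71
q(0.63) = -1.11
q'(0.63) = -13.97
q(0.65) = -1.39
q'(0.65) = -14.17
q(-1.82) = 18.47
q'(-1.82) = -8.02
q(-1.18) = 14.09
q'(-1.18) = -6.10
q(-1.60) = 16.82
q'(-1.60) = -7.08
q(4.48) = -184.45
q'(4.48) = -96.09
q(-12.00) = 1410.00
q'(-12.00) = -369.00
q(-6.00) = 168.00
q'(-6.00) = -81.00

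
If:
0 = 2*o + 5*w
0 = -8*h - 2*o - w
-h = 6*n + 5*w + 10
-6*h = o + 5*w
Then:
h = 0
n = -5/3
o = 0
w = 0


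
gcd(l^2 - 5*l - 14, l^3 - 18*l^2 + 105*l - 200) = 1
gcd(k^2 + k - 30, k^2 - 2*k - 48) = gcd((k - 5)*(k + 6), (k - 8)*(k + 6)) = k + 6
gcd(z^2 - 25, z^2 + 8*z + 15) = z + 5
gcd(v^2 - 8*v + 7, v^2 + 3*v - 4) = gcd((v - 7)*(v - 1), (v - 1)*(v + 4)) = v - 1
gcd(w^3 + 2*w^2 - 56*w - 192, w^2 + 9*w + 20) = w + 4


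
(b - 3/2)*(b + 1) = b^2 - b/2 - 3/2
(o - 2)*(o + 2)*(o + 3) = o^3 + 3*o^2 - 4*o - 12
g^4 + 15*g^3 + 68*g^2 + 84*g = g*(g + 2)*(g + 6)*(g + 7)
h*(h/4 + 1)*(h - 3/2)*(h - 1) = h^4/4 + 3*h^3/8 - 17*h^2/8 + 3*h/2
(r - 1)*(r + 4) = r^2 + 3*r - 4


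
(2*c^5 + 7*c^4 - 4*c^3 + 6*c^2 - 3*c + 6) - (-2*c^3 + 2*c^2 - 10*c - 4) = 2*c^5 + 7*c^4 - 2*c^3 + 4*c^2 + 7*c + 10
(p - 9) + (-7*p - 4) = -6*p - 13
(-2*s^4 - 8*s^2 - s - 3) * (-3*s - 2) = 6*s^5 + 4*s^4 + 24*s^3 + 19*s^2 + 11*s + 6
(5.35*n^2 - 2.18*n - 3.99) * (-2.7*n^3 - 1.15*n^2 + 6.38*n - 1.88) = -14.445*n^5 - 0.266499999999998*n^4 + 47.413*n^3 - 19.3779*n^2 - 21.3578*n + 7.5012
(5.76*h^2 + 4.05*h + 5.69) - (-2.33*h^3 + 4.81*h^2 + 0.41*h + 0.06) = 2.33*h^3 + 0.95*h^2 + 3.64*h + 5.63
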